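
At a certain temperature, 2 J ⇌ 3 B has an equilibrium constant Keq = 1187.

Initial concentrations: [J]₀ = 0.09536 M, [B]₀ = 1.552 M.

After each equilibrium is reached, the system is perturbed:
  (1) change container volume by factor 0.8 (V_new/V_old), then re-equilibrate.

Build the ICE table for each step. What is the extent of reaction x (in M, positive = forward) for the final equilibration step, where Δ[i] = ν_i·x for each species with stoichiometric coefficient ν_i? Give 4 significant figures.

Q₀ = 411.1 vs Keq = 1187 ⇒ Q<K, forward
Step 1:
                    J           B
  Initial     0.09536       1.552
  Change     -0.03626      0.0544
  Equil        0.0591       1.606
  solve Keq expr → x = 0.01813; check Q = 1187
Then change container volume by factor 0.8 (V_new/V_old).
Step 2:
                    J           B
  Initial     0.07387       2.008
  Change     0.007982    -0.01197
  Equil       0.08185       1.996
  solve Keq expr → x = -0.003991; check Q = 1187

x = -0.003991 M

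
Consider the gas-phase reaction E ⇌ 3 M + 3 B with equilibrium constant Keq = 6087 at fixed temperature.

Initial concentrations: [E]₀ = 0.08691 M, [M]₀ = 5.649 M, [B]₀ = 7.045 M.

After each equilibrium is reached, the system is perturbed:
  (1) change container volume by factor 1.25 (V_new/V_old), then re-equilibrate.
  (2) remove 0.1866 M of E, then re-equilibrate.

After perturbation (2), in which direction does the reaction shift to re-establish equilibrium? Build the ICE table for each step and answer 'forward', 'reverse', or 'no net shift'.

Q₀ = 7.2525e+05 vs Keq = 6087 ⇒ Q>K, reverse
Step 1:
                    E           M           B
  I           0.08691       5.649       7.045
  C            0.7214      -2.164      -2.164
  E            0.8083       3.485       4.881
  solve Keq expr → x = -0.7214; check Q = 6087
Then change container volume by factor 1.25 (V_new/V_old).
Step 2:
                    E           M           B
  I            0.6467       2.788       3.905
  C            -0.161      0.4831      0.4831
  E            0.4856       3.271       4.388
  solve Keq expr → x = 0.161; check Q = 6087
Then remove 0.1866 M of E.
Step 3:
                    E           M           B
  I             0.299       3.271       4.388
  C           0.06084     -0.1825     -0.1825
  E            0.3599       3.088       4.205
  solve Keq expr → x = -0.06084; check Q = 6087

Direction: reverse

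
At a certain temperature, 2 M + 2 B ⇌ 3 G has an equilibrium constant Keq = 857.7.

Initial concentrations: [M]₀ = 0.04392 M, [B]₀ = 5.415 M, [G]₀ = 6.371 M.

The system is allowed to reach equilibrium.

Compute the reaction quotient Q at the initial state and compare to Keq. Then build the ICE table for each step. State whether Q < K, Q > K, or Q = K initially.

Q₀ = 4572; Q > K (proceeds reverse)

Q₀ = 4572 vs Keq = 857.7 ⇒ Q>K, reverse
Step 1:
                    M           B           G
  Initial     0.04392       5.415       6.371
  Change      0.05454     0.05454    -0.08181
  Equil       0.09846        5.47       6.289
  solve Keq expr → x = -0.02727; check Q = 857.7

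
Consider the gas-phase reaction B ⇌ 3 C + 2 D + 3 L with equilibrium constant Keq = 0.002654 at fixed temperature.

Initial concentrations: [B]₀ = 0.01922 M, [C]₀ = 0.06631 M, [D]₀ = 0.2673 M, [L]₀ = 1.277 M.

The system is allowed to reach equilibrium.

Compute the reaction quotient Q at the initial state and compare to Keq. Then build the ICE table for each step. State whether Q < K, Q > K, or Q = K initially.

Q₀ = 0.002257 vs Keq = 0.002654 ⇒ Q<K, forward
Step 1:
                   B          C          D          L
  init       0.01922    0.06631     0.2673      1.277
  Δ       -7.7700e-04   0.002331   0.001554   0.002331
  eq         0.01844    0.06864     0.2689      1.279
  solve Keq expr → x = 7.7700e-04; check Q = 0.002654

Q₀ = 0.002257; Q < K (proceeds forward)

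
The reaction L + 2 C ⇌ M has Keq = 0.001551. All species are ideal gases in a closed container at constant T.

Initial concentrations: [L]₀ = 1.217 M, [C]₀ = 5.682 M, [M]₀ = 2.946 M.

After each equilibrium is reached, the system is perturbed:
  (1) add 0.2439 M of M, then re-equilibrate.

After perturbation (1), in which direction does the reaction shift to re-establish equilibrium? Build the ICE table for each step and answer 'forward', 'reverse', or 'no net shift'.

Direction: reverse

Q₀ = 0.07498 vs Keq = 0.001551 ⇒ Q>K, reverse
Step 1:
                  L         C         M
  I           1.217     5.682     2.946
  C            2.35       4.7     -2.35
  E           3.567     10.38    0.5962
  solve Keq expr → x = -2.35; check Q = 0.001551
Then add 0.2439 M of M.
Step 2:
                  L         C         M
  I           3.567     10.38    0.8401
  C          0.1727    0.3455   -0.1727
  E            3.74     10.73    0.6674
  solve Keq expr → x = -0.1727; check Q = 0.001551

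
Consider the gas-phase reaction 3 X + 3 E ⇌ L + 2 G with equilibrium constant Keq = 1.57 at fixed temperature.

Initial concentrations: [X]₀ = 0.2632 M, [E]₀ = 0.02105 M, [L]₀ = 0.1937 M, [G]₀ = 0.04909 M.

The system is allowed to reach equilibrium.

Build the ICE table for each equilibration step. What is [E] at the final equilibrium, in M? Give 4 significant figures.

Q₀ = 2745 vs Keq = 1.57 ⇒ Q>K, reverse
Step 1:
                    X           E           L           G
  I            0.2632     0.02105      0.1937     0.04909
  C           0.05621     0.05621    -0.01874    -0.03748
  E            0.3194     0.07726       0.175     0.01161
  solve Keq expr → x = -0.01874; check Q = 1.57

[E]_eq = 0.07726 M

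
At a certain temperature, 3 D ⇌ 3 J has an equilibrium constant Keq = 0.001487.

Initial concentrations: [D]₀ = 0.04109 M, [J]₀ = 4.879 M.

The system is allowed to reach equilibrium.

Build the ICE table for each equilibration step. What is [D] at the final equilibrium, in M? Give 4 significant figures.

[D]_eq = 4.416 M

Q₀ = 1.6741e+06 vs Keq = 0.001487 ⇒ Q>K, reverse
Step 1:
                    D           J
  Initial     0.04109       4.879
  Change        4.375      -4.375
  Equil         4.416       0.504
  solve Keq expr → x = -1.458; check Q = 0.001487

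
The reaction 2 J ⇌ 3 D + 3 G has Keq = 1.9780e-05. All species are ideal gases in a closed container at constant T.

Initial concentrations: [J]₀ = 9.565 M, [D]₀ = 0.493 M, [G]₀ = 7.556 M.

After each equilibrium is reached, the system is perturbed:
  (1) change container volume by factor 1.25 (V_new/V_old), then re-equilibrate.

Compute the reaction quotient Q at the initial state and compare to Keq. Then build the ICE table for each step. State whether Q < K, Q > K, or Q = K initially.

Q₀ = 0.565 vs Keq = 1.9780e-05 ⇒ Q>K, reverse
Step 1:
                  J         D         G
  I           9.565     0.493     7.556
  C          0.3169   -0.4754   -0.4754
  E           9.882   0.01759     7.081
  solve Keq expr → x = -0.1585; check Q = 1.9780e-05
Then change container volume by factor 1.25 (V_new/V_old).
Step 2:
                  J         D         G
  I           7.906   0.01407     5.664
  C       -0.003236  0.004855  0.004855
  E           7.902   0.01893     5.669
  solve Keq expr → x = 0.001618; check Q = 1.9780e-05

Q₀ = 0.565; Q > K (proceeds reverse)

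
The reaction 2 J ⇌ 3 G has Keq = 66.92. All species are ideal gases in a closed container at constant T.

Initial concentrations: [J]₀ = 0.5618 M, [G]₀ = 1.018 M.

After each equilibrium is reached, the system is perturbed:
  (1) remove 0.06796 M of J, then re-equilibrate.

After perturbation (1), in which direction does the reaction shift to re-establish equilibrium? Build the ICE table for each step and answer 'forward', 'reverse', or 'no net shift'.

Q₀ = 3.343 vs Keq = 66.92 ⇒ Q<K, forward
Step 1:
                   J          G
  I           0.5618      1.018
  C          -0.3332     0.4998
  E           0.2286      1.518
  solve Keq expr → x = 0.1666; check Q = 66.92
Then remove 0.06796 M of J.
Step 2:
                   J          G
  I           0.1606      1.518
  C          0.05092   -0.07638
  E           0.2116      1.441
  solve Keq expr → x = -0.02546; check Q = 66.92

Direction: reverse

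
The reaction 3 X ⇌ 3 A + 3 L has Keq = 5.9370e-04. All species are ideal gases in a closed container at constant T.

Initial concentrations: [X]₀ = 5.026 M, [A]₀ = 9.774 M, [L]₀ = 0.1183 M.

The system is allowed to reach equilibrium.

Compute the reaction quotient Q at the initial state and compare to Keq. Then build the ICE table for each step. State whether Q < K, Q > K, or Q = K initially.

Q₀ = 0.01218; Q > K (proceeds reverse)

Q₀ = 0.01218 vs Keq = 5.9370e-04 ⇒ Q>K, reverse
Step 1:
                    X           A           L
  I             5.026       9.774      0.1183
  C           0.07411    -0.07411    -0.07411
  E               5.1         9.7     0.04419
  solve Keq expr → x = -0.0247; check Q = 5.9370e-04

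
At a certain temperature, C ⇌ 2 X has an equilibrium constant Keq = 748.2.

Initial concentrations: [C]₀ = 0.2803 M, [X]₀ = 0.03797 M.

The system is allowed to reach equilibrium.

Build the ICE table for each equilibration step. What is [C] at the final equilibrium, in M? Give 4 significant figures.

Q₀ = 0.005143 vs Keq = 748.2 ⇒ Q<K, forward
Step 1:
                  C         X
  Initial    0.2803   0.03797
  Change    -0.2798    0.5596
  Equil   4.7734e-04    0.5976
  solve Keq expr → x = 0.2798; check Q = 748.2

[C]_eq = 4.7734e-04 M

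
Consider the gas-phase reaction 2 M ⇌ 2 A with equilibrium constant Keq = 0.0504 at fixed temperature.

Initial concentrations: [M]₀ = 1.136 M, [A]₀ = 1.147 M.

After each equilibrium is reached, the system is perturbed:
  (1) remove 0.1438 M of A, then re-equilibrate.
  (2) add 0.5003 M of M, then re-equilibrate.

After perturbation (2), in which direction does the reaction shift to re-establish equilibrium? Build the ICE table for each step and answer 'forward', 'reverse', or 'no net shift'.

Q₀ = 1.019 vs Keq = 0.0504 ⇒ Q>K, reverse
Step 1:
                   M          A
  init         1.136      1.147
  Δ           0.7284    -0.7284
  eq           1.864     0.4186
  solve Keq expr → x = -0.3642; check Q = 0.0504
Then remove 0.1438 M of A.
Step 2:
                   M          A
  init         1.864     0.2748
  Δ          -0.1174     0.1174
  eq           1.747     0.3922
  solve Keq expr → x = 0.05872; check Q = 0.0504
Then add 0.5003 M of M.
Step 3:
                   M          A
  init         2.247     0.3922
  Δ         -0.09172    0.09172
  eq           2.156     0.4839
  solve Keq expr → x = 0.04586; check Q = 0.0504

Direction: forward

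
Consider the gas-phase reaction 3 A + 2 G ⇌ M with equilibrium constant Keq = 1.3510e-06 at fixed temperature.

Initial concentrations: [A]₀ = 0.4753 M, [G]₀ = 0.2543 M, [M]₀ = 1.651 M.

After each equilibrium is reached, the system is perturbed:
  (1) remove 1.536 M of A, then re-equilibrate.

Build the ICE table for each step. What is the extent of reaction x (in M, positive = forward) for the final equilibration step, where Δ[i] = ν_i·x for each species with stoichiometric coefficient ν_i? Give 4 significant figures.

Q₀ = 237.8 vs Keq = 1.3510e-06 ⇒ Q>K, reverse
Step 1:
                    A           G           M
  Initial      0.4753      0.2543       1.651
  Change        4.945       3.297      -1.648
  Equil          5.42       3.551    0.002712
  solve Keq expr → x = -1.648; check Q = 1.3510e-06
Then remove 1.536 M of A.
Step 2:
                    A           G           M
  Initial       3.884       3.551    0.002712
  Change     0.005125    0.003417   -0.001708
  Equil         3.889       3.554    0.001004
  solve Keq expr → x = -0.001708; check Q = 1.3510e-06

x = -0.001708 M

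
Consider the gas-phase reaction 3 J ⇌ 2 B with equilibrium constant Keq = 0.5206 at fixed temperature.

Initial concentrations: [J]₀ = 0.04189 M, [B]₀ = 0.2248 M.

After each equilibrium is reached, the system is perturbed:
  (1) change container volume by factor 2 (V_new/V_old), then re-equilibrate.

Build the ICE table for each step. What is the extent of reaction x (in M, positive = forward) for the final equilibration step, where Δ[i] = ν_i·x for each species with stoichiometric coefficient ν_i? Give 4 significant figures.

x = -0.004084 M

Q₀ = 687.5 vs Keq = 0.5206 ⇒ Q>K, reverse
Step 1:
                    J           B
  I           0.04189      0.2248
  C            0.2047     -0.1365
  E            0.2466     0.08834
  solve Keq expr → x = -0.06823; check Q = 0.5206
Then change container volume by factor 2 (V_new/V_old).
Step 2:
                    J           B
  I            0.1233     0.04417
  C           0.01225   -0.008168
  E            0.1355       0.036
  solve Keq expr → x = -0.004084; check Q = 0.5206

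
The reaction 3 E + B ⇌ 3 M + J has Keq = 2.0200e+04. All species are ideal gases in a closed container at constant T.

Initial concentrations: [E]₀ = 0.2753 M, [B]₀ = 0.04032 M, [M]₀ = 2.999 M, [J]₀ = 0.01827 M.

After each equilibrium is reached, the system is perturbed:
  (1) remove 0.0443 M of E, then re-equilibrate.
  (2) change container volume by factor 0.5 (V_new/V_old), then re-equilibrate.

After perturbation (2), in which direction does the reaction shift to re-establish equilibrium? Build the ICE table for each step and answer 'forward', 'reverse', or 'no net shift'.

Direction: no net shift

Q₀ = 585.8 vs Keq = 2.0200e+04 ⇒ Q<K, forward
Step 1:
                  E         B         M         J
  I          0.2753   0.04032     2.999   0.01827
  C        -0.08874  -0.02958   0.08874   0.02958
  E          0.1866   0.01074     3.088   0.04785
  solve Keq expr → x = 0.02958; check Q = 2.0200e+04
Then remove 0.0443 M of E.
Step 2:
                  E         B         M         J
  I          0.1423   0.01074     3.088   0.04785
  C         0.01511  0.005036  -0.01511 -0.005036
  E          0.1574   0.01578     3.073   0.04281
  solve Keq expr → x = -0.005036; check Q = 2.0200e+04
Then change container volume by factor 0.5 (V_new/V_old).
Step 3:
                  E         B         M         J
  I          0.3147   0.03155     6.145   0.08563
  C               0         0         0         0
  E          0.3147   0.03155     6.145   0.08563
  solve Keq expr → x = 0; check Q = 2.0200e+04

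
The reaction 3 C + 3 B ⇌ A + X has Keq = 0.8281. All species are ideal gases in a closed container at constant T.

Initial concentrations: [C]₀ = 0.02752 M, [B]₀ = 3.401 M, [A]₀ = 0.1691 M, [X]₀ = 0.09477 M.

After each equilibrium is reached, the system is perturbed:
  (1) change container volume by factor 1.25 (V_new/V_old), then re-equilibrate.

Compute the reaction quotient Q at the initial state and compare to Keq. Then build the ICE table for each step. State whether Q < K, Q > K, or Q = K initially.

Q₀ = 19.55 vs Keq = 0.8281 ⇒ Q>K, reverse
Step 1:
                   C          B          A          X
  init       0.02752      3.401     0.1691    0.09477
  Δ          0.04397    0.04397   -0.01466   -0.01466
  eq         0.07149      3.445     0.1544    0.08011
  solve Keq expr → x = -0.01466; check Q = 0.8281
Then change container volume by factor 1.25 (V_new/V_old).
Step 2:
                   C          B          A          X
  init        0.0572      2.756     0.1236    0.06409
  Δ          0.01608    0.01608  -0.005361  -0.005361
  eq         0.07328      2.772     0.1182    0.05873
  solve Keq expr → x = -0.005361; check Q = 0.8281

Q₀ = 19.55; Q > K (proceeds reverse)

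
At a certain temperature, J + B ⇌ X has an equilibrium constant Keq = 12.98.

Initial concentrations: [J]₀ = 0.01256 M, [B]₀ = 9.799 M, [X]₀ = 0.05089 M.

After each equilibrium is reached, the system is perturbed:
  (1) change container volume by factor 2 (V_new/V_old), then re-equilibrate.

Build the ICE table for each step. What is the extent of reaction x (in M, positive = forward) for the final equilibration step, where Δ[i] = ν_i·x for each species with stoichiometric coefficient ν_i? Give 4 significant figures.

Q₀ = 0.4135 vs Keq = 12.98 ⇒ Q<K, forward
Step 1:
                   J          B          X
  init       0.01256      9.799    0.05089
  Δ         -0.01206   -0.01206    0.01206
  eq      4.9557e-04      9.787    0.06295
  solve Keq expr → x = 0.01206; check Q = 12.98
Then change container volume by factor 2 (V_new/V_old).
Step 2:
                   J          B          X
  init    2.4778e-04      4.893    0.03148
  Δ       2.4392e-04 2.4392e-04 -2.4392e-04
  eq      4.9171e-04      4.894    0.03123
  solve Keq expr → x = -2.4392e-04; check Q = 12.98

x = -2.4392e-04 M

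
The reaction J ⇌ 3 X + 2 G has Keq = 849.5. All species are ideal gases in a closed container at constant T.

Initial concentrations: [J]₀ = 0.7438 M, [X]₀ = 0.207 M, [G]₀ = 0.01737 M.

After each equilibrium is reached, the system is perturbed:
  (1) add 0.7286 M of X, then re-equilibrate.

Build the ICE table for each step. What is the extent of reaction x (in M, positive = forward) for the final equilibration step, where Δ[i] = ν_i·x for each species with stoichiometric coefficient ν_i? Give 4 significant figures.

Q₀ = 3.5979e-06 vs Keq = 849.5 ⇒ Q<K, forward
Step 1:
                  J         X         G
  Initial    0.7438     0.207   0.01737
  Change    -0.7123     2.137     1.425
  Equil     0.03152     2.344     1.442
  solve Keq expr → x = 0.7123; check Q = 849.5
Then add 0.7286 M of X.
Step 2:
                  J         X         G
  Initial   0.03152     3.072     1.442
  Change    0.02861  -0.08584  -0.05723
  Equil     0.06013     2.987     1.385
  solve Keq expr → x = -0.02861; check Q = 849.5

x = -0.02861 M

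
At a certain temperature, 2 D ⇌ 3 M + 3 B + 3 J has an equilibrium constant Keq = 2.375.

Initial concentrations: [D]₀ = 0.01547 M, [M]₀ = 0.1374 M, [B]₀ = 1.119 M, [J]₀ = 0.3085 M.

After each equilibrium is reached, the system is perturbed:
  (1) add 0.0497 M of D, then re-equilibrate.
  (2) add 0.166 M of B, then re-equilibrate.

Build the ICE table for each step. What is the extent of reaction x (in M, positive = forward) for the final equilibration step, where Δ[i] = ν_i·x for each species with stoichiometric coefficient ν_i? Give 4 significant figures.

Q₀ = 0.4459 vs Keq = 2.375 ⇒ Q<K, forward
Step 1:
                    D           M           B           J
  init        0.01547      0.1374       1.119      0.3085
  Δ         -0.007408     0.01111     0.01111     0.01111
  eq         0.008062      0.1485        1.13      0.3196
  solve Keq expr → x = 0.003704; check Q = 2.375
Then add 0.0497 M of D.
Step 2:
                    D           M           B           J
  init        0.05776      0.1485        1.13      0.3196
  Δ          -0.03926     0.05889     0.05889     0.05889
  eq           0.0185      0.2074       1.189      0.3785
  solve Keq expr → x = 0.01963; check Q = 2.375
Then add 0.166 M of B.
Step 3:
                    D           M           B           J
  init         0.0185      0.2074       1.355      0.3785
  Δ          0.002846   -0.004269   -0.004269   -0.004269
  eq          0.02135      0.2031       1.351      0.3742
  solve Keq expr → x = -0.001423; check Q = 2.375

x = -0.001423 M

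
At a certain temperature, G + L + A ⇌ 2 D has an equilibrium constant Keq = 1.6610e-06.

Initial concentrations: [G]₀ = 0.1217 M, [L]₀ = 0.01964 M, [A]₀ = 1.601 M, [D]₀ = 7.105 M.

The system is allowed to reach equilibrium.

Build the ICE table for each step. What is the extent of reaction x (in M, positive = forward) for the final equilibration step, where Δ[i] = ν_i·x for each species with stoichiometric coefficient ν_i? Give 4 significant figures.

Q₀ = 1.3192e+04 vs Keq = 1.6610e-06 ⇒ Q>K, reverse
Step 1:
                   G          L          A          D
  I           0.1217    0.01964      1.601      7.105
  C            3.547      3.547      3.547     -7.094
  E            3.669      3.567      5.148    0.01058
  solve Keq expr → x = -3.547; check Q = 1.6610e-06

x = -3.547 M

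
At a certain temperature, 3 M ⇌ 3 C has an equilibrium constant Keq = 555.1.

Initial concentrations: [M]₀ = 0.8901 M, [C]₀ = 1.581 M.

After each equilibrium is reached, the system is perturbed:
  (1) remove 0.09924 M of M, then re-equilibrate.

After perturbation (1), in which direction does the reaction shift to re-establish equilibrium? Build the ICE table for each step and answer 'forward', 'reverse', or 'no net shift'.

Q₀ = 5.604 vs Keq = 555.1 ⇒ Q<K, forward
Step 1:
                   M          C
  I           0.8901      1.581
  C           -0.622      0.622
  E           0.2681      2.203
  solve Keq expr → x = 0.2073; check Q = 555.1
Then remove 0.09924 M of M.
Step 2:
                   M          C
  I           0.1688      2.203
  C          0.08847   -0.08847
  E           0.2573      2.115
  solve Keq expr → x = -0.02949; check Q = 555.1

Direction: reverse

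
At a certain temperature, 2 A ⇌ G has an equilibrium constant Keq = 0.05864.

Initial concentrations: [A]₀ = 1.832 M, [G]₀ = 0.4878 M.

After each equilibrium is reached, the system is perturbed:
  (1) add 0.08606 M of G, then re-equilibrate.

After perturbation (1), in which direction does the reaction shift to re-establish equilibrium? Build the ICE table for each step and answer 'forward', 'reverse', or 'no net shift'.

Q₀ = 0.1453 vs Keq = 0.05864 ⇒ Q>K, reverse
Step 1:
                   A          G
  init         1.832     0.4878
  Δ           0.3943    -0.1972
  eq           2.226     0.2906
  solve Keq expr → x = -0.1972; check Q = 0.05864
Then add 0.08606 M of G.
Step 2:
                   A          G
  init         2.226     0.3767
  Δ           0.1121   -0.05605
  eq           2.338     0.3207
  solve Keq expr → x = -0.05605; check Q = 0.05864

Direction: reverse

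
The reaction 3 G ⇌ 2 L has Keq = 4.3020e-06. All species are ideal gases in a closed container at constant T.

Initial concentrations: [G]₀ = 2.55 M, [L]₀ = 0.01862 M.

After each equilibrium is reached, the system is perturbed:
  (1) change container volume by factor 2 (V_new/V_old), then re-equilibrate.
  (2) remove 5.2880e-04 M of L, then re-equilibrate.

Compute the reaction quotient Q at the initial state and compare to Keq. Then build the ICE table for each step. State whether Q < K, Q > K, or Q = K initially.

Q₀ = 2.0909e-05; Q > K (proceeds reverse)

Q₀ = 2.0909e-05 vs Keq = 4.3020e-06 ⇒ Q>K, reverse
Step 1:
                    G           L
  Initial        2.55     0.01862
  Change      0.01515     -0.0101
  Equil         2.565    0.008521
  solve Keq expr → x = -0.005049; check Q = 4.3020e-06
Then change container volume by factor 2 (V_new/V_old).
Step 2:
                    G           L
  Initial       1.283    0.004261
  Change     0.001862   -0.001241
  Equil         1.284    0.003019
  solve Keq expr → x = -6.2067e-04; check Q = 4.3020e-06
Then remove 5.2880e-04 M of L.
Step 3:
                    G           L
  Initial       1.284     0.00249
  Change  -7.8903e-04  5.2602e-04
  Equil         1.284    0.003017
  solve Keq expr → x = 2.6301e-04; check Q = 4.3020e-06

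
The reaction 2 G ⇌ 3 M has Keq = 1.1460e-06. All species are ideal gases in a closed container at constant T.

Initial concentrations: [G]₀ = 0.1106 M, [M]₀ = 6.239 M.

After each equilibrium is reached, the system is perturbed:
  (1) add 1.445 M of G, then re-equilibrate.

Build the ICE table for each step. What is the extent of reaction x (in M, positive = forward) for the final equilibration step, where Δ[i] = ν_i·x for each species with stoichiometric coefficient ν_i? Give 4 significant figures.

Q₀ = 1.9853e+04 vs Keq = 1.1460e-06 ⇒ Q>K, reverse
Step 1:
                  G         M
  init       0.1106     6.239
  Δ           4.141    -6.212
  eq          4.252   0.02746
  solve Keq expr → x = -2.071; check Q = 1.1460e-06
Then add 1.445 M of G.
Step 2:
                  G         M
  init        5.697   0.02746
  Δ       -0.003933    0.0059
  eq          5.693   0.03336
  solve Keq expr → x = 0.001967; check Q = 1.1460e-06

x = 0.001967 M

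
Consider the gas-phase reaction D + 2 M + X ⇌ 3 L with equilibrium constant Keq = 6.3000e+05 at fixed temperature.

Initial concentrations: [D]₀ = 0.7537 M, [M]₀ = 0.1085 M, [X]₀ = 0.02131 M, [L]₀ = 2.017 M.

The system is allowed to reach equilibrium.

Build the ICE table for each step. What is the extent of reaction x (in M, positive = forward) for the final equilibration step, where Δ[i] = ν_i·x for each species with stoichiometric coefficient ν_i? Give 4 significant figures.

Q₀ = 4.3399e+04 vs Keq = 6.3000e+05 ⇒ Q<K, forward
Step 1:
                   D          M          X          L
  Initial     0.7537     0.1085    0.02131      2.017
  Change    -0.01772   -0.03545   -0.01772    0.05317
  Equil        0.736    0.07305   0.003586       2.07
  solve Keq expr → x = 0.01772; check Q = 6.3000e+05

x = 0.01772 M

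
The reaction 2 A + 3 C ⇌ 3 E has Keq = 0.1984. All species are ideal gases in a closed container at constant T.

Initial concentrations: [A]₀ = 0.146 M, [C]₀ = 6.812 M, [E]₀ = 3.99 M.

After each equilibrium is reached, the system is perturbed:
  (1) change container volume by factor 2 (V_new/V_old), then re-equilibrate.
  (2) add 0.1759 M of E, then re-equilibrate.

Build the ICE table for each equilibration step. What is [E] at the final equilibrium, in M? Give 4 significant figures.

[E]_eq = 1.514 M

Q₀ = 9.427 vs Keq = 0.1984 ⇒ Q>K, reverse
Step 1:
                  A         C         E
  I           0.146     6.812      3.99
  C          0.4899    0.7349   -0.7349
  E          0.6359     7.547     3.255
  solve Keq expr → x = -0.245; check Q = 0.1984
Then change container volume by factor 2 (V_new/V_old).
Step 2:
                  A         C         E
  I           0.318     3.773     1.628
  C          0.1492    0.2238   -0.2238
  E          0.4672     3.997     1.404
  solve Keq expr → x = -0.07461; check Q = 0.1984
Then add 0.1759 M of E.
Step 3:
                  A         C         E
  I          0.4672     3.997      1.58
  C         0.04362   0.06544  -0.06544
  E          0.5108     4.063     1.514
  solve Keq expr → x = -0.02181; check Q = 0.1984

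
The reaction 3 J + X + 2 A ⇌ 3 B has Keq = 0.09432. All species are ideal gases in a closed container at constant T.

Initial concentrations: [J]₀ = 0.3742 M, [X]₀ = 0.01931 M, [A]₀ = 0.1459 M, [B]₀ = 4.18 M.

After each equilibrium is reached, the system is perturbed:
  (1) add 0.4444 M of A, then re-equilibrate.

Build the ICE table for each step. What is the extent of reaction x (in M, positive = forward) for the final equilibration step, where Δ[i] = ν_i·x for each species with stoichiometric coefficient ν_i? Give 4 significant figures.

x = 0.03962 M

Q₀ = 3.3910e+06 vs Keq = 0.09432 ⇒ Q>K, reverse
Step 1:
                  J         X         A         B
  init       0.3742   0.01931    0.1459      4.18
  Δ           2.429    0.8097     1.619    -2.429
  eq          2.803     0.829     1.765     1.751
  solve Keq expr → x = -0.8097; check Q = 0.09432
Then add 0.4444 M of A.
Step 2:
                  J         X         A         B
  init        2.803     0.829      2.21     1.751
  Δ         -0.1189  -0.03962  -0.07925    0.1189
  eq          2.684    0.7894      2.13      1.87
  solve Keq expr → x = 0.03962; check Q = 0.09432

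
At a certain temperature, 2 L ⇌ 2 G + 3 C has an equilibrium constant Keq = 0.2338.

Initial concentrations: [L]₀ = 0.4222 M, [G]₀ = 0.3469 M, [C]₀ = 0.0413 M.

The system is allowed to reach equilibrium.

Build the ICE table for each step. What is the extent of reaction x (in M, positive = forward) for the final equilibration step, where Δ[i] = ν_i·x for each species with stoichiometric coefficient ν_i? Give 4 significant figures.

x = 0.09943 M

Q₀ = 4.7558e-05 vs Keq = 0.2338 ⇒ Q<K, forward
Step 1:
                    L           G           C
  init         0.4222      0.3469      0.0413
  Δ           -0.1989      0.1989      0.2983
  eq           0.2233      0.5458      0.3396
  solve Keq expr → x = 0.09943; check Q = 0.2338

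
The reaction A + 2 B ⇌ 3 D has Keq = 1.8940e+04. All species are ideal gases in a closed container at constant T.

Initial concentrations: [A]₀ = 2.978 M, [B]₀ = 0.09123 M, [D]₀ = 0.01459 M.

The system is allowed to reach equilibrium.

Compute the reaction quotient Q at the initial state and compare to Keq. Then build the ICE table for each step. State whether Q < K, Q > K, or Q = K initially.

Q₀ = 1.2530e-04; Q < K (proceeds forward)

Q₀ = 1.2530e-04 vs Keq = 1.8940e+04 ⇒ Q<K, forward
Step 1:
                   A          B          D
  I            2.978    0.09123    0.01459
  C         -0.04549   -0.09098     0.1365
  E            2.933 2.4913e-04     0.1511
  solve Keq expr → x = 0.04549; check Q = 1.8940e+04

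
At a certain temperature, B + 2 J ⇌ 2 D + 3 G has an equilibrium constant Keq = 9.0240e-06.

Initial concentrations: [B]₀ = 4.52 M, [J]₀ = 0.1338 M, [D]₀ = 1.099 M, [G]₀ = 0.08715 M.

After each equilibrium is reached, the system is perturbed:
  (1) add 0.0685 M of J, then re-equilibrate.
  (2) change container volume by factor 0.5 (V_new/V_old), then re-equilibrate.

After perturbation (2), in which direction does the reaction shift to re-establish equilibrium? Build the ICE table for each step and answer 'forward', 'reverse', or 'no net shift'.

Direction: reverse

Q₀ = 0.00988 vs Keq = 9.0240e-06 ⇒ Q>K, reverse
Step 1:
                   B          J          D          G
  init          4.52     0.1338      1.099    0.08715
  Δ          0.02544    0.05087   -0.05087   -0.07631
  eq           4.545     0.1847      1.048    0.01084
  solve Keq expr → x = -0.02544; check Q = 9.0240e-06
Then add 0.0685 M of J.
Step 2:
                   B          J          D          G
  init         4.545     0.2532      1.048    0.01084
  Δ       -8.2150e-04  -0.001643   0.001643   0.002465
  eq           4.545     0.2515       1.05     0.0133
  solve Keq expr → x = 8.2150e-04; check Q = 9.0240e-06
Then change container volume by factor 0.5 (V_new/V_old).
Step 3:
                   B          J          D          G
  init         9.089     0.5031        2.1    0.02661
  Δ         0.003222   0.006444  -0.006444  -0.009666
  eq           9.092     0.5095      2.093    0.01694
  solve Keq expr → x = -0.003222; check Q = 9.0240e-06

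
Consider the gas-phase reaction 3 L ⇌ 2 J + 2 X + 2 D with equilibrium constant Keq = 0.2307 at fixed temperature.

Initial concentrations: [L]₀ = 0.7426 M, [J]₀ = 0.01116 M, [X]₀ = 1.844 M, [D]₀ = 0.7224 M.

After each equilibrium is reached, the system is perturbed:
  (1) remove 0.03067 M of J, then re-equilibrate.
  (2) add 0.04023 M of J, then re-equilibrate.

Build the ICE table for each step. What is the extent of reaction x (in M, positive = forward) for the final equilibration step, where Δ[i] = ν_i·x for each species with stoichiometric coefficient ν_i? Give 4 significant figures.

x = -0.01187 M

Q₀ = 5.3969e-04 vs Keq = 0.2307 ⇒ Q<K, forward
Step 1:
                  L         J         X         D
  Initial    0.7426   0.01116     1.844    0.7224
  Change    -0.1724    0.1149    0.1149    0.1149
  Equil      0.5702    0.1261     1.959    0.8373
  solve Keq expr → x = 0.05746; check Q = 0.2307
Then remove 0.03067 M of J.
Step 2:
                  L         J         X         D
  Initial    0.5702   0.09542     1.959    0.8373
  Change   -0.02728   0.01819   0.01819   0.01819
  Equil      0.5429    0.1136     1.977    0.8555
  solve Keq expr → x = 0.009093; check Q = 0.2307
Then add 0.04023 M of J.
Step 3:
                  L         J         X         D
  Initial    0.5429    0.1538     1.977    0.8555
  Change    0.03561  -0.02374  -0.02374  -0.02374
  Equil      0.5785    0.1301     1.953    0.8318
  solve Keq expr → x = -0.01187; check Q = 0.2307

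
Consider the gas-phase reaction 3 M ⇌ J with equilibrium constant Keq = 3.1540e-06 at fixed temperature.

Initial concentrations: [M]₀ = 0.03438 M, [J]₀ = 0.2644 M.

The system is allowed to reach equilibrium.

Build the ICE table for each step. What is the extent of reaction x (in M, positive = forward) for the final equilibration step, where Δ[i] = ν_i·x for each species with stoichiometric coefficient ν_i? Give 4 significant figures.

x = -0.2644 M

Q₀ = 6506 vs Keq = 3.1540e-06 ⇒ Q>K, reverse
Step 1:
                   M          J
  init       0.03438     0.2644
  Δ           0.7932    -0.2644
  eq          0.8276 1.7877e-06
  solve Keq expr → x = -0.2644; check Q = 3.1540e-06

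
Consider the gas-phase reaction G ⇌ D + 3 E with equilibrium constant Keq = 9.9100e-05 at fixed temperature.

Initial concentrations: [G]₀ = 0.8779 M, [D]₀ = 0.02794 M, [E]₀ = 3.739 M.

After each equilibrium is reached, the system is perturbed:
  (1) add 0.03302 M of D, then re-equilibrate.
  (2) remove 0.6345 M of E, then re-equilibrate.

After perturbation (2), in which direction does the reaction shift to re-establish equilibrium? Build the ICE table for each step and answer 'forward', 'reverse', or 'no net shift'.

Q₀ = 1.664 vs Keq = 9.9100e-05 ⇒ Q>K, reverse
Step 1:
                  G         D         E
  Initial    0.8779   0.02794     3.739
  Change    0.02794  -0.02794  -0.08381
  Equil      0.9058 1.8382e-06     3.655
  solve Keq expr → x = -0.02794; check Q = 9.9100e-05
Then add 0.03302 M of D.
Step 2:
                  G         D         E
  Initial    0.9058   0.03302     3.655
  Change    0.03302  -0.03302  -0.09906
  Equil      0.9389 2.0689e-06     3.556
  solve Keq expr → x = -0.03302; check Q = 9.9100e-05
Then remove 0.6345 M of E.
Step 3:
                  G         D         E
  Initial    0.9389 2.0689e-06     2.922
  Change  -1.6618e-06 1.6618e-06 4.9855e-06
  Equil      0.9389 3.7308e-06     2.922
  solve Keq expr → x = 1.6618e-06; check Q = 9.9100e-05

Direction: forward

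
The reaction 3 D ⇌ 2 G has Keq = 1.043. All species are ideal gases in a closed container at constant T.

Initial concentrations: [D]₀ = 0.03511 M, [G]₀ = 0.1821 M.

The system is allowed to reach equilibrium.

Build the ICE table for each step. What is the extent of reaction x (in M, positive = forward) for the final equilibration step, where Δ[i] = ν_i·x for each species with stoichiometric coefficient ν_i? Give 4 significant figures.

Q₀ = 766.2 vs Keq = 1.043 ⇒ Q>K, reverse
Step 1:
                    D           G
  init        0.03511      0.1821
  Δ            0.1506     -0.1004
  eq           0.1857     0.08172
  solve Keq expr → x = -0.05019; check Q = 1.043

x = -0.05019 M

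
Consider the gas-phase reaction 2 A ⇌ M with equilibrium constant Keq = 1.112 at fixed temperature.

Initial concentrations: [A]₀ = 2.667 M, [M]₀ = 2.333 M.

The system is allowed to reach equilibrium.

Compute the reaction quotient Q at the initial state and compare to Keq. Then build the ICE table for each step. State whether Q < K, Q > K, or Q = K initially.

Q₀ = 0.328 vs Keq = 1.112 ⇒ Q<K, forward
Step 1:
                    A           M
  init          2.667       2.333
  Δ            -1.062      0.5311
  eq            1.605       2.864
  solve Keq expr → x = 0.5311; check Q = 1.112

Q₀ = 0.328; Q < K (proceeds forward)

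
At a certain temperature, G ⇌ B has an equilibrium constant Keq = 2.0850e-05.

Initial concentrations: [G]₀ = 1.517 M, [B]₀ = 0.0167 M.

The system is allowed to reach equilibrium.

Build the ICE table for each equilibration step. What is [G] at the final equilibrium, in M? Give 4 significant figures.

[G]_eq = 1.534 M

Q₀ = 0.01101 vs Keq = 2.0850e-05 ⇒ Q>K, reverse
Step 1:
                   G          B
  init         1.517     0.0167
  Δ          0.01667   -0.01667
  eq           1.534 3.1977e-05
  solve Keq expr → x = -0.01667; check Q = 2.0850e-05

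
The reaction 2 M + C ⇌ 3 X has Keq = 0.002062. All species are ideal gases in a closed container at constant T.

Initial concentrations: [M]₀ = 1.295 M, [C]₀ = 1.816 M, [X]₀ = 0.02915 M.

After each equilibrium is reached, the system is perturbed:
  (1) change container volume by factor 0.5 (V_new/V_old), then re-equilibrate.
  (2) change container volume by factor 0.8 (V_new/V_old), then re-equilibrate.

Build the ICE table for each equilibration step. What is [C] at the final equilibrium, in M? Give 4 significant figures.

[C]_eq = 4.42 M

Q₀ = 8.1332e-06 vs Keq = 0.002062 ⇒ Q<K, forward
Step 1:
                    M           C           X
  I             1.295       1.816     0.02915
  C          -0.09634    -0.04817      0.1445
  E             1.199       1.768      0.1737
  solve Keq expr → x = 0.04817; check Q = 0.002062
Then change container volume by factor 0.5 (V_new/V_old).
Step 2:
                    M           C           X
  I             2.397       3.536      0.3473
  C                 0           0           0
  E             2.397       3.536      0.3473
  solve Keq expr → x = 0; check Q = 0.002062
Then change container volume by factor 0.8 (V_new/V_old).
Step 3:
                    M           C           X
  I             2.997        4.42      0.4342
  C                 0           0           0
  E             2.997        4.42      0.4342
  solve Keq expr → x = 0; check Q = 0.002062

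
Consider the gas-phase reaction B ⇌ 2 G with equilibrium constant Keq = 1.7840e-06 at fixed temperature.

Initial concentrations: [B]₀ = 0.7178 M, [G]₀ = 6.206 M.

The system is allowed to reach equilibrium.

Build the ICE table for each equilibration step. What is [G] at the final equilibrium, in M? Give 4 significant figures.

Q₀ = 53.66 vs Keq = 1.7840e-06 ⇒ Q>K, reverse
Step 1:
                  B         G
  I          0.7178     6.206
  C           3.102    -6.203
  E           3.819   0.00261
  solve Keq expr → x = -3.102; check Q = 1.7840e-06

[G]_eq = 0.00261 M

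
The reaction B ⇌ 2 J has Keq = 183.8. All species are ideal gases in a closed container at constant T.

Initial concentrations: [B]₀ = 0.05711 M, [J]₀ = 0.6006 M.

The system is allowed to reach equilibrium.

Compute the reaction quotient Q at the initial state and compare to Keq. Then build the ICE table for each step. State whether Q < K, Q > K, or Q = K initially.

Q₀ = 6.316 vs Keq = 183.8 ⇒ Q<K, forward
Step 1:
                    B           J
  init        0.05711      0.6006
  Δ          -0.05437      0.1087
  eq         0.002738      0.7093
  solve Keq expr → x = 0.05437; check Q = 183.8

Q₀ = 6.316; Q < K (proceeds forward)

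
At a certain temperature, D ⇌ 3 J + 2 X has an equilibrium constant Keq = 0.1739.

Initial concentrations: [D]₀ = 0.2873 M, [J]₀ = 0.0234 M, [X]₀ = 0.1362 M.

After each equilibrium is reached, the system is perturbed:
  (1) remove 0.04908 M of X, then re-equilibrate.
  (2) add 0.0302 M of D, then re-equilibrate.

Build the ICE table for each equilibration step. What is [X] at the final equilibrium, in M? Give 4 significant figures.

Q₀ = 8.2731e-07 vs Keq = 0.1739 ⇒ Q<K, forward
Step 1:
                    D           J           X
  init         0.2873      0.0234      0.1362
  Δ           -0.1548      0.4643      0.3095
  eq           0.1325      0.4877      0.4457
  solve Keq expr → x = 0.1548; check Q = 0.1739
Then remove 0.04908 M of X.
Step 2:
                    D           J           X
  init         0.1325      0.4877      0.3967
  Δ         -0.006526     0.01958     0.01305
  eq            0.126      0.5073      0.4097
  solve Keq expr → x = 0.006526; check Q = 0.1739
Then add 0.0302 M of D.
Step 3:
                    D           J           X
  init         0.1562      0.5073      0.4097
  Δ         -0.006401      0.0192      0.0128
  eq           0.1498      0.5265      0.4225
  solve Keq expr → x = 0.006401; check Q = 0.1739

[X]_eq = 0.4225 M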